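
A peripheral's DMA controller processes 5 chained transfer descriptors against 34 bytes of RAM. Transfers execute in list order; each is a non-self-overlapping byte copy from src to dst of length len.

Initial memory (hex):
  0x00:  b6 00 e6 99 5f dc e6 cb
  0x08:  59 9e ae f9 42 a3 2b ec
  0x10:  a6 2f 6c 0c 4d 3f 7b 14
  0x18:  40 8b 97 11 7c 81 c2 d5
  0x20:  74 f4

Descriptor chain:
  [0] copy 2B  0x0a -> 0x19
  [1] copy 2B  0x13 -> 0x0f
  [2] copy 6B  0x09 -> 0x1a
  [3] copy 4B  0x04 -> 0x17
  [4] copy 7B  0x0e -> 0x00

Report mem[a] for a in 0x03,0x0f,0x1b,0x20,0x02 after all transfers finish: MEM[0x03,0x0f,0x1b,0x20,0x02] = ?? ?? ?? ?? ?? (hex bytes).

MEM[0x03,0x0f,0x1b,0x20,0x02] = 2f 0c ae 74 4d

[0] 0x0a->0x19 len=2 : ae f9
[1] 0x13->0x0f len=2 : 0c 4d
[2] 0x09->0x1a len=6 : 9e ae f9 42 a3 2b
[3] 0x04->0x17 len=4 : 5f dc e6 cb
[4] 0x0e->0x00 len=7 : 2b 0c 4d 2f 6c 0c 4d
query mem[0x03]=0x2f, mem[0x0f]=0x0c, mem[0x1b]=0xae, mem[0x20]=0x74, mem[0x02]=0x4d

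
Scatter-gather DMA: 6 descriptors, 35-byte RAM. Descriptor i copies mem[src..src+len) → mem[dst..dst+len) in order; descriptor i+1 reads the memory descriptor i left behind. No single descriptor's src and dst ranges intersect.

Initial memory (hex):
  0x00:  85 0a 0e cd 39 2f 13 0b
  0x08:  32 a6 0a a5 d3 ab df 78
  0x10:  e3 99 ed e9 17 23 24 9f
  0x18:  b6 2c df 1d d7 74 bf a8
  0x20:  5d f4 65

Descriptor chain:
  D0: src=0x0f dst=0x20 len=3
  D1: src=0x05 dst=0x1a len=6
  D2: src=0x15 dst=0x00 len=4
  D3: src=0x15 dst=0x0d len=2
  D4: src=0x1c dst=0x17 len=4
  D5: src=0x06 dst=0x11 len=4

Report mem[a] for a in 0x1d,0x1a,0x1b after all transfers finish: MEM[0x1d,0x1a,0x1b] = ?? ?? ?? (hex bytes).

D0: mem[0x20..0x22] <- [78 e3 99]
D1: mem[0x1a..0x1f] <- [2f 13 0b 32 a6 0a]
D2: mem[0x00..0x03] <- [23 24 9f b6]
D3: mem[0x0d..0x0e] <- [23 24]
D4: mem[0x17..0x1a] <- [0b 32 a6 0a]
D5: mem[0x11..0x14] <- [13 0b 32 a6]
query mem[0x1d]=0x32, mem[0x1a]=0x0a, mem[0x1b]=0x13

MEM[0x1d,0x1a,0x1b] = 32 0a 13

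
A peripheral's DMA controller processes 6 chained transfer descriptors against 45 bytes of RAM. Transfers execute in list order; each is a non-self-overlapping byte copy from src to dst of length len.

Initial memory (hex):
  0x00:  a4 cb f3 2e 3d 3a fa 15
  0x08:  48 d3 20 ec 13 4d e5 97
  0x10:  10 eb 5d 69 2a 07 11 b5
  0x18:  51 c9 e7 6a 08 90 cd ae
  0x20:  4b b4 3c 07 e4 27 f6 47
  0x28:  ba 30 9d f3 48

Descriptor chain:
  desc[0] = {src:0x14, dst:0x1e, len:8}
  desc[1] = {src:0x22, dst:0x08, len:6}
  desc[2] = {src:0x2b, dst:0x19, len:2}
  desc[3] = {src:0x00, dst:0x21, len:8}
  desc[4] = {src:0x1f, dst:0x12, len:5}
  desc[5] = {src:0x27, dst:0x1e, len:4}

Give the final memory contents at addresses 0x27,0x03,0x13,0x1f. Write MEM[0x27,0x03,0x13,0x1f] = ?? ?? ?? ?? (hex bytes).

D0: mem[0x1e..0x25] <- [2a 07 11 b5 51 c9 e7 6a]
D1: mem[0x08..0x0d] <- [51 c9 e7 6a f6 47]
D2: mem[0x19..0x1a] <- [f3 48]
D3: mem[0x21..0x28] <- [a4 cb f3 2e 3d 3a fa 15]
D4: mem[0x12..0x16] <- [07 11 a4 cb f3]
D5: mem[0x1e..0x21] <- [fa 15 30 9d]
query mem[0x27]=0xfa, mem[0x03]=0x2e, mem[0x13]=0x11, mem[0x1f]=0x15

MEM[0x27,0x03,0x13,0x1f] = fa 2e 11 15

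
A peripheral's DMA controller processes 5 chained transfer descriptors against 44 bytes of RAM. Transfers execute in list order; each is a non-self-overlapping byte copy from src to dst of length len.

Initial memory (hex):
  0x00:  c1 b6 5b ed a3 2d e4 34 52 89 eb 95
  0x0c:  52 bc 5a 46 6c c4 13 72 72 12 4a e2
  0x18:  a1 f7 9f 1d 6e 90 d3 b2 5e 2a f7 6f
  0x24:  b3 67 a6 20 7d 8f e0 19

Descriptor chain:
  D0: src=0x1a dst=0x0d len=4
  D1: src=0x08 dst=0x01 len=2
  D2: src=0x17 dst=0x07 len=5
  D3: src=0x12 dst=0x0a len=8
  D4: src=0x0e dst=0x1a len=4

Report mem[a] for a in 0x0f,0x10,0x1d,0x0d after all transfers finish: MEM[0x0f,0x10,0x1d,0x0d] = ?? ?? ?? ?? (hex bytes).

MEM[0x0f,0x10,0x1d,0x0d] = e2 a1 f7 12

D0: mem[0x0d..0x10] <- [9f 1d 6e 90]
D1: mem[0x01..0x02] <- [52 89]
D2: mem[0x07..0x0b] <- [e2 a1 f7 9f 1d]
D3: mem[0x0a..0x11] <- [13 72 72 12 4a e2 a1 f7]
D4: mem[0x1a..0x1d] <- [4a e2 a1 f7]
query mem[0x0f]=0xe2, mem[0x10]=0xa1, mem[0x1d]=0xf7, mem[0x0d]=0x12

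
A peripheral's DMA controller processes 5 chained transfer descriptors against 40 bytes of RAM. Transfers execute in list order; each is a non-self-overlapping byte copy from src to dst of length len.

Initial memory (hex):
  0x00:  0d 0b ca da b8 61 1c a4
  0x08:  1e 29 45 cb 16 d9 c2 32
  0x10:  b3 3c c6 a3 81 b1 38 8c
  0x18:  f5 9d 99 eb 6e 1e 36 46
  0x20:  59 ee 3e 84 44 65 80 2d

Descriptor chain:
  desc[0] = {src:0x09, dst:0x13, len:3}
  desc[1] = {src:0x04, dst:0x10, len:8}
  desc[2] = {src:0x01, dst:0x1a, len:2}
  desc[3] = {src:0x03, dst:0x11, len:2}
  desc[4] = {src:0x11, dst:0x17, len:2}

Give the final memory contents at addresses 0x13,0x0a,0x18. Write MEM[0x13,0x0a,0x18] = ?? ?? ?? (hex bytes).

MEM[0x13,0x0a,0x18] = a4 45 b8

D0: mem[0x13..0x15] <- [29 45 cb]
D1: mem[0x10..0x17] <- [b8 61 1c a4 1e 29 45 cb]
D2: mem[0x1a..0x1b] <- [0b ca]
D3: mem[0x11..0x12] <- [da b8]
D4: mem[0x17..0x18] <- [da b8]
query mem[0x13]=0xa4, mem[0x0a]=0x45, mem[0x18]=0xb8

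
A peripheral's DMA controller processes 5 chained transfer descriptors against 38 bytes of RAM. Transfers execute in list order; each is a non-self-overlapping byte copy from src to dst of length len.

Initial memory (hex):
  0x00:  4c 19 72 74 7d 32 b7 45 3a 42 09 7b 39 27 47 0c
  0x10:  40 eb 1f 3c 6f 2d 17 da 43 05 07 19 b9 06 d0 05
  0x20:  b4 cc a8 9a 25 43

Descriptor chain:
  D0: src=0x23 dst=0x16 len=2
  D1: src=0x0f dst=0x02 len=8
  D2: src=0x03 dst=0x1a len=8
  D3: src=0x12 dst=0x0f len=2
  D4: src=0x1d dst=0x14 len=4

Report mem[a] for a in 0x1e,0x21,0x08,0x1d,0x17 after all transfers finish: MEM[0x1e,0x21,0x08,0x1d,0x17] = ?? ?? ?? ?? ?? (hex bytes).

MEM[0x1e,0x21,0x08,0x1d,0x17] = 6f 09 2d 3c 9a

  after D0: wrote 2B at 0x16 = 9a25
  after D1: wrote 8B at 0x02 = 0c40eb1f3c6f2d9a
  after D2: wrote 8B at 0x1a = 40eb1f3c6f2d9a09
  after D3: wrote 2B at 0x0f = 1f3c
  after D4: wrote 4B at 0x14 = 3c6f2d9a
query mem[0x1e]=0x6f, mem[0x21]=0x09, mem[0x08]=0x2d, mem[0x1d]=0x3c, mem[0x17]=0x9a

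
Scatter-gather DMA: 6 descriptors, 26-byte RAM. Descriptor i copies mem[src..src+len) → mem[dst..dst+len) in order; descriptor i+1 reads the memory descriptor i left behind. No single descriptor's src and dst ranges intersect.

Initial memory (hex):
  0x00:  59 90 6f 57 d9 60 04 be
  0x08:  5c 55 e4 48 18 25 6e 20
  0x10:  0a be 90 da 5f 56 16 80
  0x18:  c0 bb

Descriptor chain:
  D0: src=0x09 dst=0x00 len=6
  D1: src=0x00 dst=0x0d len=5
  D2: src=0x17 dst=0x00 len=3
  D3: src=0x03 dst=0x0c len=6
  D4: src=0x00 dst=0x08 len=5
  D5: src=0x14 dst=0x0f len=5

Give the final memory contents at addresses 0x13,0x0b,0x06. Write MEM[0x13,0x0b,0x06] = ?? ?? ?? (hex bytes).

[0] 0x09->0x00 len=6 : 55 e4 48 18 25 6e
[1] 0x00->0x0d len=5 : 55 e4 48 18 25
[2] 0x17->0x00 len=3 : 80 c0 bb
[3] 0x03->0x0c len=6 : 18 25 6e 04 be 5c
[4] 0x00->0x08 len=5 : 80 c0 bb 18 25
[5] 0x14->0x0f len=5 : 5f 56 16 80 c0
query mem[0x13]=0xc0, mem[0x0b]=0x18, mem[0x06]=0x04

MEM[0x13,0x0b,0x06] = c0 18 04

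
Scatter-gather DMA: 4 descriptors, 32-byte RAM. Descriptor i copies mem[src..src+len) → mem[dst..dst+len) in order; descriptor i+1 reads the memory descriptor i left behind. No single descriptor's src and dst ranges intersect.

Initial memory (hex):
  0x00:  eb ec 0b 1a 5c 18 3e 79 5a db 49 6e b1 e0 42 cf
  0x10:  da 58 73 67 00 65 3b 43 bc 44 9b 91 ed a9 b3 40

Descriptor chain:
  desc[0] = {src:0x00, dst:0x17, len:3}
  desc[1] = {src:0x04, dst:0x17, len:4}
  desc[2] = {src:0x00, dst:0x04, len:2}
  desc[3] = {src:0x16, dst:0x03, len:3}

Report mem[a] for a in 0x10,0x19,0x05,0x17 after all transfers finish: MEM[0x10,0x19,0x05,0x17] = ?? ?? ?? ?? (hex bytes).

MEM[0x10,0x19,0x05,0x17] = da 3e 18 5c

D0: mem[0x17..0x19] <- [eb ec 0b]
D1: mem[0x17..0x1a] <- [5c 18 3e 79]
D2: mem[0x04..0x05] <- [eb ec]
D3: mem[0x03..0x05] <- [3b 5c 18]
query mem[0x10]=0xda, mem[0x19]=0x3e, mem[0x05]=0x18, mem[0x17]=0x5c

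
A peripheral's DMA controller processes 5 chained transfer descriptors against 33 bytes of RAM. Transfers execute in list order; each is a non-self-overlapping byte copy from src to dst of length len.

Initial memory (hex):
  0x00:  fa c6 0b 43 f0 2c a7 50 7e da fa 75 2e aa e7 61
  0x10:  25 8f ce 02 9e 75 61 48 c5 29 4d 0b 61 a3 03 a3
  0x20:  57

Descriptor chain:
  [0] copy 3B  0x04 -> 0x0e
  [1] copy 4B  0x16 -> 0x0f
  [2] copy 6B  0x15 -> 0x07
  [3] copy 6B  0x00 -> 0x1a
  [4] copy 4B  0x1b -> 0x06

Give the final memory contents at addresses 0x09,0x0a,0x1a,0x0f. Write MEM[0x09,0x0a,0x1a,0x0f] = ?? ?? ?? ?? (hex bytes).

MEM[0x09,0x0a,0x1a,0x0f] = f0 c5 fa 61

D0: mem[0x0e..0x10] <- [f0 2c a7]
D1: mem[0x0f..0x12] <- [61 48 c5 29]
D2: mem[0x07..0x0c] <- [75 61 48 c5 29 4d]
D3: mem[0x1a..0x1f] <- [fa c6 0b 43 f0 2c]
D4: mem[0x06..0x09] <- [c6 0b 43 f0]
query mem[0x09]=0xf0, mem[0x0a]=0xc5, mem[0x1a]=0xfa, mem[0x0f]=0x61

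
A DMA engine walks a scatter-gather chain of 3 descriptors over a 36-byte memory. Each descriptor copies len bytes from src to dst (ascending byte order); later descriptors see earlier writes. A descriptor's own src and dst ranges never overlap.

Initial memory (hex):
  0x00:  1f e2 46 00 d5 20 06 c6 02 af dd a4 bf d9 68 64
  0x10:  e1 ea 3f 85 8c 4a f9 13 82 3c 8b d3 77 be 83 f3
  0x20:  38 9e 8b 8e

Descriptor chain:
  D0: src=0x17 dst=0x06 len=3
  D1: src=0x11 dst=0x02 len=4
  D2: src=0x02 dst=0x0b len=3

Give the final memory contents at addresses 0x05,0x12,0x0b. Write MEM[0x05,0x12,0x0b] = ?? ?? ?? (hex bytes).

D0: mem[0x06..0x08] <- [13 82 3c]
D1: mem[0x02..0x05] <- [ea 3f 85 8c]
D2: mem[0x0b..0x0d] <- [ea 3f 85]
query mem[0x05]=0x8c, mem[0x12]=0x3f, mem[0x0b]=0xea

MEM[0x05,0x12,0x0b] = 8c 3f ea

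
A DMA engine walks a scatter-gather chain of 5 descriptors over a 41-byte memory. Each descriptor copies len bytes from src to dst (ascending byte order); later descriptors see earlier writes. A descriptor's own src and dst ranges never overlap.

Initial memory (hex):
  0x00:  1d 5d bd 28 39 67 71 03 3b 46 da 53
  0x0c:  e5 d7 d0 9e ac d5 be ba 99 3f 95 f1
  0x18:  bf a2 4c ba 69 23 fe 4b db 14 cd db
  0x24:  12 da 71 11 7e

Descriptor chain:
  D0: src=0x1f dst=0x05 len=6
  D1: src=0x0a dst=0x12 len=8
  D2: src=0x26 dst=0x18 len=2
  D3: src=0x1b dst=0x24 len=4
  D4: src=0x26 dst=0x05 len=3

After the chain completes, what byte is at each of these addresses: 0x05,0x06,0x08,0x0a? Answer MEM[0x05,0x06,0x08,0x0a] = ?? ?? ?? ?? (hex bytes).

MEM[0x05,0x06,0x08,0x0a] = 23 fe cd 12

D0: mem[0x05..0x0a] <- [4b db 14 cd db 12]
D1: mem[0x12..0x19] <- [12 53 e5 d7 d0 9e ac d5]
D2: mem[0x18..0x19] <- [71 11]
D3: mem[0x24..0x27] <- [ba 69 23 fe]
D4: mem[0x05..0x07] <- [23 fe 7e]
query mem[0x05]=0x23, mem[0x06]=0xfe, mem[0x08]=0xcd, mem[0x0a]=0x12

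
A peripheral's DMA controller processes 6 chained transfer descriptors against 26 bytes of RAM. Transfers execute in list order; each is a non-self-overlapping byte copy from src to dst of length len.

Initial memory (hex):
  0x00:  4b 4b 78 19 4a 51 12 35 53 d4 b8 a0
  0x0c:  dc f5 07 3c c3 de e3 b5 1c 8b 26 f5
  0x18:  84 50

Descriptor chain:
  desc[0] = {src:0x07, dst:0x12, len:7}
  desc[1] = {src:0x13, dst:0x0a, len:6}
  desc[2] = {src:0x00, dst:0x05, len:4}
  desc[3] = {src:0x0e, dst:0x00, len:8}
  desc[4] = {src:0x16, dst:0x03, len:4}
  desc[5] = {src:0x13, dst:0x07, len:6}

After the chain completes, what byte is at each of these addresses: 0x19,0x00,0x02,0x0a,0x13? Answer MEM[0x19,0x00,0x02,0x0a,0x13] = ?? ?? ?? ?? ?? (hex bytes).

MEM[0x19,0x00,0x02,0x0a,0x13] = 50 dc c3 a0 53

[0] 0x07->0x12 len=7 : 35 53 d4 b8 a0 dc f5
[1] 0x13->0x0a len=6 : 53 d4 b8 a0 dc f5
[2] 0x00->0x05 len=4 : 4b 4b 78 19
[3] 0x0e->0x00 len=8 : dc f5 c3 de 35 53 d4 b8
[4] 0x16->0x03 len=4 : a0 dc f5 50
[5] 0x13->0x07 len=6 : 53 d4 b8 a0 dc f5
query mem[0x19]=0x50, mem[0x00]=0xdc, mem[0x02]=0xc3, mem[0x0a]=0xa0, mem[0x13]=0x53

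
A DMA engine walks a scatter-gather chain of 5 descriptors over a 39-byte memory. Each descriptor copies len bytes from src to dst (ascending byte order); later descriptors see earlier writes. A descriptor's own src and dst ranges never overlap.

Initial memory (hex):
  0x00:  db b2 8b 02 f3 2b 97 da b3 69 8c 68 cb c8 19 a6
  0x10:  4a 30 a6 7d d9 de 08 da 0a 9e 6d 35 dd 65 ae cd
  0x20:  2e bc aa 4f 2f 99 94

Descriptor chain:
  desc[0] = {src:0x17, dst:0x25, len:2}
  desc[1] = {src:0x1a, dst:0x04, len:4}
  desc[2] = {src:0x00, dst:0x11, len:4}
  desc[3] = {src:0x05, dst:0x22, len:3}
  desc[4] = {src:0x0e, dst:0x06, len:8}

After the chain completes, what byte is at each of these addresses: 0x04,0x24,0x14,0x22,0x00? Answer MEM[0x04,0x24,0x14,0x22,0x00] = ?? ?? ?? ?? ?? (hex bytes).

D0: mem[0x25..0x26] <- [da 0a]
D1: mem[0x04..0x07] <- [6d 35 dd 65]
D2: mem[0x11..0x14] <- [db b2 8b 02]
D3: mem[0x22..0x24] <- [35 dd 65]
D4: mem[0x06..0x0d] <- [19 a6 4a db b2 8b 02 de]
query mem[0x04]=0x6d, mem[0x24]=0x65, mem[0x14]=0x02, mem[0x22]=0x35, mem[0x00]=0xdb

MEM[0x04,0x24,0x14,0x22,0x00] = 6d 65 02 35 db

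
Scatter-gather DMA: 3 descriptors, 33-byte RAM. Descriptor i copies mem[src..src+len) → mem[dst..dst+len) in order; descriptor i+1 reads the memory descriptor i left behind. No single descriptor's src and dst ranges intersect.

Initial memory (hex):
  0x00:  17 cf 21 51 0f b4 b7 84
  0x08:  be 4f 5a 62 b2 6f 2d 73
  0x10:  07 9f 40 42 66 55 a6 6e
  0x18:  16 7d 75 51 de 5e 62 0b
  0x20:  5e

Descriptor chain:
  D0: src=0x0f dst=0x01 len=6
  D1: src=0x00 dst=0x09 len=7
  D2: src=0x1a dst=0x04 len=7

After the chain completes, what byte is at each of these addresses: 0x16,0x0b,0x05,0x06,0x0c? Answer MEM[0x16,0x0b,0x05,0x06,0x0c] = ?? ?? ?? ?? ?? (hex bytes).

D0: mem[0x01..0x06] <- [73 07 9f 40 42 66]
D1: mem[0x09..0x0f] <- [17 73 07 9f 40 42 66]
D2: mem[0x04..0x0a] <- [75 51 de 5e 62 0b 5e]
query mem[0x16]=0xa6, mem[0x0b]=0x07, mem[0x05]=0x51, mem[0x06]=0xde, mem[0x0c]=0x9f

MEM[0x16,0x0b,0x05,0x06,0x0c] = a6 07 51 de 9f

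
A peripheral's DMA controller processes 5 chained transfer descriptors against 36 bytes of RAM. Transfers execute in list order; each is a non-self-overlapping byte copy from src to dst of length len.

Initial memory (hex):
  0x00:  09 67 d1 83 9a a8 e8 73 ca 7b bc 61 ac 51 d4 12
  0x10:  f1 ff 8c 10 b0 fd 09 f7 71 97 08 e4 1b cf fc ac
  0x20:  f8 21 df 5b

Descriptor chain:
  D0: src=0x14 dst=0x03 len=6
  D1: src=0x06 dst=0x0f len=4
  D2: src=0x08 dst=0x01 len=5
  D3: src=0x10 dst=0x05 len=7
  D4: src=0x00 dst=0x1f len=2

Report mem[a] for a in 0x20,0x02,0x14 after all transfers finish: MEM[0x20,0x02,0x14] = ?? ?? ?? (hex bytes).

  after D0: wrote 6B at 0x03 = b0fd09f77197
  after D1: wrote 4B at 0x0f = f771977b
  after D2: wrote 5B at 0x01 = 977bbc61ac
  after D3: wrote 7B at 0x05 = 71977b10b0fd09
  after D4: wrote 2B at 0x1f = 0997
query mem[0x20]=0x97, mem[0x02]=0x7b, mem[0x14]=0xb0

MEM[0x20,0x02,0x14] = 97 7b b0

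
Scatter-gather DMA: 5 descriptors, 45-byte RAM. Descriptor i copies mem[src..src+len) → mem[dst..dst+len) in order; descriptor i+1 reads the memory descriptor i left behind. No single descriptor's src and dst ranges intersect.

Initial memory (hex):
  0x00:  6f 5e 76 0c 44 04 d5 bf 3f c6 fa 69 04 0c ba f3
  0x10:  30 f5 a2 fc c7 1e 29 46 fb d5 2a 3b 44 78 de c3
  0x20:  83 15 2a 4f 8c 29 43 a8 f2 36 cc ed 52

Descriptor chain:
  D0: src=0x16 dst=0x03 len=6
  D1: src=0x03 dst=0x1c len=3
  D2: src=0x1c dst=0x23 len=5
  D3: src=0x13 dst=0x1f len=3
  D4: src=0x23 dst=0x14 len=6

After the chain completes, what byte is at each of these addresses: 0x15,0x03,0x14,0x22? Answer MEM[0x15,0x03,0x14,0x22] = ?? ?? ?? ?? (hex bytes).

[0] 0x16->0x03 len=6 : 29 46 fb d5 2a 3b
[1] 0x03->0x1c len=3 : 29 46 fb
[2] 0x1c->0x23 len=5 : 29 46 fb c3 83
[3] 0x13->0x1f len=3 : fc c7 1e
[4] 0x23->0x14 len=6 : 29 46 fb c3 83 f2
query mem[0x15]=0x46, mem[0x03]=0x29, mem[0x14]=0x29, mem[0x22]=0x2a

MEM[0x15,0x03,0x14,0x22] = 46 29 29 2a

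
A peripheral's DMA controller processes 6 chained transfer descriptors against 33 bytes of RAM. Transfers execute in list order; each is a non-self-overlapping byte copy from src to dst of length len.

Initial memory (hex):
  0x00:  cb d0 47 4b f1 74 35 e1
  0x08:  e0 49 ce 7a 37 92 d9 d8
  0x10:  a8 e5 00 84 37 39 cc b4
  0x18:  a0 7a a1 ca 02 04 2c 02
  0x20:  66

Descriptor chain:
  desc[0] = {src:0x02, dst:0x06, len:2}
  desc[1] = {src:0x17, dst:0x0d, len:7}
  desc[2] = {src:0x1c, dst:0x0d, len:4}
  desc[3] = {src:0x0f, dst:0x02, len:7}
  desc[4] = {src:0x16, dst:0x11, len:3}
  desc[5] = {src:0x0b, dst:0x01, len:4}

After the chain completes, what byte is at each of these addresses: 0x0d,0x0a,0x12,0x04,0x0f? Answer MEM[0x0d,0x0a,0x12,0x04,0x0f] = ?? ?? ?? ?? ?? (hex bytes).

MEM[0x0d,0x0a,0x12,0x04,0x0f] = 02 ce b4 04 2c

D0: mem[0x06..0x07] <- [47 4b]
D1: mem[0x0d..0x13] <- [b4 a0 7a a1 ca 02 04]
D2: mem[0x0d..0x10] <- [02 04 2c 02]
D3: mem[0x02..0x08] <- [2c 02 ca 02 04 37 39]
D4: mem[0x11..0x13] <- [cc b4 a0]
D5: mem[0x01..0x04] <- [7a 37 02 04]
query mem[0x0d]=0x02, mem[0x0a]=0xce, mem[0x12]=0xb4, mem[0x04]=0x04, mem[0x0f]=0x2c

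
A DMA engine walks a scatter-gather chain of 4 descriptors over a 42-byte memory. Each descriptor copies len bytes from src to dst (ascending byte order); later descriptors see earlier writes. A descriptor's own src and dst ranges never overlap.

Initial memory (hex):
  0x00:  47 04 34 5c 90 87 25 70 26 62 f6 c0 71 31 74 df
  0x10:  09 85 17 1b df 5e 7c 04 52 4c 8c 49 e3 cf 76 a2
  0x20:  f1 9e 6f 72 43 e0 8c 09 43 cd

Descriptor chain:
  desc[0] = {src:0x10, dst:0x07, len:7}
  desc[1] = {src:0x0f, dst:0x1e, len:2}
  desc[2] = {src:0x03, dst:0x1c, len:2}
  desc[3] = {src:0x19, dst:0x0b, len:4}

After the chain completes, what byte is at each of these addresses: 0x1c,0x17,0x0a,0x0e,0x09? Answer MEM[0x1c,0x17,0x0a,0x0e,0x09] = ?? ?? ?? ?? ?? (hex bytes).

  after D0: wrote 7B at 0x07 = 0985171bdf5e7c
  after D1: wrote 2B at 0x1e = df09
  after D2: wrote 2B at 0x1c = 5c90
  after D3: wrote 4B at 0x0b = 4c8c495c
query mem[0x1c]=0x5c, mem[0x17]=0x04, mem[0x0a]=0x1b, mem[0x0e]=0x5c, mem[0x09]=0x17

MEM[0x1c,0x17,0x0a,0x0e,0x09] = 5c 04 1b 5c 17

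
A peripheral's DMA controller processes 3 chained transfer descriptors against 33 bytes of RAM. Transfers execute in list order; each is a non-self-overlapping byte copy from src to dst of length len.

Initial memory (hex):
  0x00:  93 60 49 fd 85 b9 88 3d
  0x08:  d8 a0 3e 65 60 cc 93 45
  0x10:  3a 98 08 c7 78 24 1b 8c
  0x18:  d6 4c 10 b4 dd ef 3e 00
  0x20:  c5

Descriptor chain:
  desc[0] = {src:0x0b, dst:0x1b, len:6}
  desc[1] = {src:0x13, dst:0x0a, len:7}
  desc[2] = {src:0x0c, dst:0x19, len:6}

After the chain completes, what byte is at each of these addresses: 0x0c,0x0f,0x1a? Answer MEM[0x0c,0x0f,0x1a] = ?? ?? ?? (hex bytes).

  after D0: wrote 6B at 0x1b = 6560cc93453a
  after D1: wrote 7B at 0x0a = c778241b8cd64c
  after D2: wrote 6B at 0x19 = 241b8cd64c98
query mem[0x0c]=0x24, mem[0x0f]=0xd6, mem[0x1a]=0x1b

MEM[0x0c,0x0f,0x1a] = 24 d6 1b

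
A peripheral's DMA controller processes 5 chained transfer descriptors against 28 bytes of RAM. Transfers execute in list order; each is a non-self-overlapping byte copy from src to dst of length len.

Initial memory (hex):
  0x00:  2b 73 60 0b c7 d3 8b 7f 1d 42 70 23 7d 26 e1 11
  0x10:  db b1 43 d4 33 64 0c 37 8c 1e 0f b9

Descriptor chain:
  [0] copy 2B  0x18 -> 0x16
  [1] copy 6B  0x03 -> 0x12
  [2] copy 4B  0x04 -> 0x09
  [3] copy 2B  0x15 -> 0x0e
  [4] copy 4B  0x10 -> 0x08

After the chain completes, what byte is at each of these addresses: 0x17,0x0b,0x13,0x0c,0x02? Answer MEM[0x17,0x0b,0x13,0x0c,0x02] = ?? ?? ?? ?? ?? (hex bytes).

MEM[0x17,0x0b,0x13,0x0c,0x02] = 1d c7 c7 7f 60

#0 dst[0x16+2] := {0x8c,0x1e}
#1 dst[0x12+6] := {0x0b,0xc7,0xd3,0x8b,0x7f,0x1d}
#2 dst[0x09+4] := {0xc7,0xd3,0x8b,0x7f}
#3 dst[0x0e+2] := {0x8b,0x7f}
#4 dst[0x08+4] := {0xdb,0xb1,0x0b,0xc7}
query mem[0x17]=0x1d, mem[0x0b]=0xc7, mem[0x13]=0xc7, mem[0x0c]=0x7f, mem[0x02]=0x60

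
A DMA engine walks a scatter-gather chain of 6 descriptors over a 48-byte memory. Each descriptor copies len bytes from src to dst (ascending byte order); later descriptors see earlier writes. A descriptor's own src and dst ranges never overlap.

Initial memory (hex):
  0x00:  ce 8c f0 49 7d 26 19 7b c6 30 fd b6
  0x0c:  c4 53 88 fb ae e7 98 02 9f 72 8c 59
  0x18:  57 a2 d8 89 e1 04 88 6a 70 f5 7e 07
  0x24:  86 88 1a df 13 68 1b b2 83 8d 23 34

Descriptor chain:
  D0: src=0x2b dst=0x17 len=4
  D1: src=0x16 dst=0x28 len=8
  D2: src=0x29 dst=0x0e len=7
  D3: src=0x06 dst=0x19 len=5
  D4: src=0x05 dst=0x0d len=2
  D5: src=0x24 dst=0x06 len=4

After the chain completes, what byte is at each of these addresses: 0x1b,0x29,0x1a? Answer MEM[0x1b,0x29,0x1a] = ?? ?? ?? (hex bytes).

MEM[0x1b,0x29,0x1a] = c6 b2 7b

#0 dst[0x17+4] := {0xb2,0x83,0x8d,0x23}
#1 dst[0x28+8] := {0x8c,0xb2,0x83,0x8d,0x23,0x89,0xe1,0x04}
#2 dst[0x0e+7] := {0xb2,0x83,0x8d,0x23,0x89,0xe1,0x04}
#3 dst[0x19+5] := {0x19,0x7b,0xc6,0x30,0xfd}
#4 dst[0x0d+2] := {0x26,0x19}
#5 dst[0x06+4] := {0x86,0x88,0x1a,0xdf}
query mem[0x1b]=0xc6, mem[0x29]=0xb2, mem[0x1a]=0x7b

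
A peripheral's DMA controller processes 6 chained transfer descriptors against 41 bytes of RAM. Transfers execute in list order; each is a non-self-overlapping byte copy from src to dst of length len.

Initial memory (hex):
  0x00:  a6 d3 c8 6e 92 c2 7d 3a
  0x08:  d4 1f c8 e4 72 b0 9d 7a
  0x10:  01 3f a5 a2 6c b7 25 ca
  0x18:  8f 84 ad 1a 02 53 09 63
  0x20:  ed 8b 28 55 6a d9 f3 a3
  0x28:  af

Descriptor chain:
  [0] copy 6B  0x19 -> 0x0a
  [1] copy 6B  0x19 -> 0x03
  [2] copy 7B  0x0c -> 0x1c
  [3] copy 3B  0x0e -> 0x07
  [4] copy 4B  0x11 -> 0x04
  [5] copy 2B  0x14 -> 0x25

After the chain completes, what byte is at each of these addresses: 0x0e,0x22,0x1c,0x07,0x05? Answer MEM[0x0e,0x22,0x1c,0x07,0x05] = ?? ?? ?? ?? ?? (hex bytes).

[0] 0x19->0x0a len=6 : 84 ad 1a 02 53 09
[1] 0x19->0x03 len=6 : 84 ad 1a 02 53 09
[2] 0x0c->0x1c len=7 : 1a 02 53 09 01 3f a5
[3] 0x0e->0x07 len=3 : 53 09 01
[4] 0x11->0x04 len=4 : 3f a5 a2 6c
[5] 0x14->0x25 len=2 : 6c b7
query mem[0x0e]=0x53, mem[0x22]=0xa5, mem[0x1c]=0x1a, mem[0x07]=0x6c, mem[0x05]=0xa5

MEM[0x0e,0x22,0x1c,0x07,0x05] = 53 a5 1a 6c a5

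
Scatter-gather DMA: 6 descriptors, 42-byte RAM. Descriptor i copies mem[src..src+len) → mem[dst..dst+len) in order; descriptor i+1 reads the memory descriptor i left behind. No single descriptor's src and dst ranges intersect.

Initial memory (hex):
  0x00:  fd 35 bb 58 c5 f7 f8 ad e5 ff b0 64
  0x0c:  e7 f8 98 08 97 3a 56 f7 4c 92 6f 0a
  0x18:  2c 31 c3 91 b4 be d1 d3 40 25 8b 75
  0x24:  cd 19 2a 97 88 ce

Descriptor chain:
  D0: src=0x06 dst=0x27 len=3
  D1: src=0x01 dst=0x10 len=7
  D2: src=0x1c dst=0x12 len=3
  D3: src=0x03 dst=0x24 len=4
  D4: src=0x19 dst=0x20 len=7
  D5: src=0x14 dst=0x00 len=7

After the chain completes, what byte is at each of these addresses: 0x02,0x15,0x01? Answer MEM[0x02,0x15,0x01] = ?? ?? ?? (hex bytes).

MEM[0x02,0x15,0x01] = ad f8 f8

  after D0: wrote 3B at 0x27 = f8ade5
  after D1: wrote 7B at 0x10 = 35bb58c5f7f8ad
  after D2: wrote 3B at 0x12 = b4bed1
  after D3: wrote 4B at 0x24 = 58c5f7f8
  after D4: wrote 7B at 0x20 = 31c391b4bed1d3
  after D5: wrote 7B at 0x00 = d1f8ad0a2c31c3
query mem[0x02]=0xad, mem[0x15]=0xf8, mem[0x01]=0xf8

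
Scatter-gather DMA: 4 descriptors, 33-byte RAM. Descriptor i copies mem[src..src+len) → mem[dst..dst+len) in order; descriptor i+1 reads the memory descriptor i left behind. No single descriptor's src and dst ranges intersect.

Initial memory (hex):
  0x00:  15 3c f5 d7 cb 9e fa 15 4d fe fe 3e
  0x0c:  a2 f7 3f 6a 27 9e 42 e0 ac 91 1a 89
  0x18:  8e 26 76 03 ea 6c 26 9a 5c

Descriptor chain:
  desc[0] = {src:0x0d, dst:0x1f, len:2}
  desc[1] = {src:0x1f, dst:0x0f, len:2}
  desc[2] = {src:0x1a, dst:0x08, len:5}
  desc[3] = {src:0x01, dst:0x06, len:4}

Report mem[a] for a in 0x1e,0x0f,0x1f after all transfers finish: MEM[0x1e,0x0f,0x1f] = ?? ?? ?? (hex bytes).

MEM[0x1e,0x0f,0x1f] = 26 f7 f7

  after D0: wrote 2B at 0x1f = f73f
  after D1: wrote 2B at 0x0f = f73f
  after D2: wrote 5B at 0x08 = 7603ea6c26
  after D3: wrote 4B at 0x06 = 3cf5d7cb
query mem[0x1e]=0x26, mem[0x0f]=0xf7, mem[0x1f]=0xf7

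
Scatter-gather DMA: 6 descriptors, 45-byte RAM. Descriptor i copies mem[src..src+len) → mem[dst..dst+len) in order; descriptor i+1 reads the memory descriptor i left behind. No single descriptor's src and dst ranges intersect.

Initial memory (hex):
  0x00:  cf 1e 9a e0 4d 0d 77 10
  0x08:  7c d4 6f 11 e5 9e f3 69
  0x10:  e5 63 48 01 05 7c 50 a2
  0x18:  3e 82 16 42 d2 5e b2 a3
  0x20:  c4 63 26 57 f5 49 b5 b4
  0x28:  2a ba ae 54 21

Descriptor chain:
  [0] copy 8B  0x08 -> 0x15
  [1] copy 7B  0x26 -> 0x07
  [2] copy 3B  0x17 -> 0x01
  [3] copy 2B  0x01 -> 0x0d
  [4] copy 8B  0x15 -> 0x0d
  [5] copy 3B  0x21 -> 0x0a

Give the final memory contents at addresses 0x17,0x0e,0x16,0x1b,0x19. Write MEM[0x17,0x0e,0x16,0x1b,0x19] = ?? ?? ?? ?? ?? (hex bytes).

D0: mem[0x15..0x1c] <- [7c d4 6f 11 e5 9e f3 69]
D1: mem[0x07..0x0d] <- [b5 b4 2a ba ae 54 21]
D2: mem[0x01..0x03] <- [6f 11 e5]
D3: mem[0x0d..0x0e] <- [6f 11]
D4: mem[0x0d..0x14] <- [7c d4 6f 11 e5 9e f3 69]
D5: mem[0x0a..0x0c] <- [63 26 57]
query mem[0x17]=0x6f, mem[0x0e]=0xd4, mem[0x16]=0xd4, mem[0x1b]=0xf3, mem[0x19]=0xe5

MEM[0x17,0x0e,0x16,0x1b,0x19] = 6f d4 d4 f3 e5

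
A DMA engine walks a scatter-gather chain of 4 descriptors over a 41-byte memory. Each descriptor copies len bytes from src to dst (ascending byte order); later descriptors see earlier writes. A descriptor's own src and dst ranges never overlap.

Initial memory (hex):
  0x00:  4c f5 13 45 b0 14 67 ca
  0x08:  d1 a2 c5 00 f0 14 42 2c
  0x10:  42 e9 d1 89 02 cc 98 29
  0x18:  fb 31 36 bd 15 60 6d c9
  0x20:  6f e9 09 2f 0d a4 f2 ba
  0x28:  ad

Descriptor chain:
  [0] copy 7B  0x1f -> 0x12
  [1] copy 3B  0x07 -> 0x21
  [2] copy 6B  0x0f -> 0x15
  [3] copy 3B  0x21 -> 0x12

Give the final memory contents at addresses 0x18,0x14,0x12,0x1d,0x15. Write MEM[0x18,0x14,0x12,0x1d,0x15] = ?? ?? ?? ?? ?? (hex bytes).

#0 dst[0x12+7] := {0xc9,0x6f,0xe9,0x09,0x2f,0x0d,0xa4}
#1 dst[0x21+3] := {0xca,0xd1,0xa2}
#2 dst[0x15+6] := {0x2c,0x42,0xe9,0xc9,0x6f,0xe9}
#3 dst[0x12+3] := {0xca,0xd1,0xa2}
query mem[0x18]=0xc9, mem[0x14]=0xa2, mem[0x12]=0xca, mem[0x1d]=0x60, mem[0x15]=0x2c

MEM[0x18,0x14,0x12,0x1d,0x15] = c9 a2 ca 60 2c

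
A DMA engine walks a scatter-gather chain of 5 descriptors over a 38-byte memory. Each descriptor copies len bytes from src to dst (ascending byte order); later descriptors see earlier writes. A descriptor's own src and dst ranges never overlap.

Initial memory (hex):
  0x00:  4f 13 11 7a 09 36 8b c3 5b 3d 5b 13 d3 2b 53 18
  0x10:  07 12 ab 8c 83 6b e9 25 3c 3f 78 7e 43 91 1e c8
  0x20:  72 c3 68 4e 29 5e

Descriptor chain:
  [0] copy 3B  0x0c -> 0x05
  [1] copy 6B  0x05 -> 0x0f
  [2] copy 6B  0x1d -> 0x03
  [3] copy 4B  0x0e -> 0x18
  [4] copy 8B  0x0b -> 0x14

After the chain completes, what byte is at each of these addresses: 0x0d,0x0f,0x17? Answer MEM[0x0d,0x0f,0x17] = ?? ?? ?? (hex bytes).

#0 dst[0x05+3] := {0xd3,0x2b,0x53}
#1 dst[0x0f+6] := {0xd3,0x2b,0x53,0x5b,0x3d,0x5b}
#2 dst[0x03+6] := {0x91,0x1e,0xc8,0x72,0xc3,0x68}
#3 dst[0x18+4] := {0x53,0xd3,0x2b,0x53}
#4 dst[0x14+8] := {0x13,0xd3,0x2b,0x53,0xd3,0x2b,0x53,0x5b}
query mem[0x0d]=0x2b, mem[0x0f]=0xd3, mem[0x17]=0x53

MEM[0x0d,0x0f,0x17] = 2b d3 53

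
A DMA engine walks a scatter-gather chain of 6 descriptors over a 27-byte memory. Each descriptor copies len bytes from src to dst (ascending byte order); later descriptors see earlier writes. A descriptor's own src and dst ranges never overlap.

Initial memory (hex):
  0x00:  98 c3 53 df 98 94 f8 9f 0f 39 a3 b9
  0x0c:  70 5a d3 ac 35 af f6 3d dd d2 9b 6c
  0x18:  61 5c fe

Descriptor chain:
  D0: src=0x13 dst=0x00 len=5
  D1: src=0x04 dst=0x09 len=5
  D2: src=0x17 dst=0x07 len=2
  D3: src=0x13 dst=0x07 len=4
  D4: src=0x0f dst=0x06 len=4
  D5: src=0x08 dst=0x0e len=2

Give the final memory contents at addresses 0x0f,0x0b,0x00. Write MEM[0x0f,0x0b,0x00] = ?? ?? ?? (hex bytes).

MEM[0x0f,0x0b,0x00] = f6 f8 3d

#0 dst[0x00+5] := {0x3d,0xdd,0xd2,0x9b,0x6c}
#1 dst[0x09+5] := {0x6c,0x94,0xf8,0x9f,0x0f}
#2 dst[0x07+2] := {0x6c,0x61}
#3 dst[0x07+4] := {0x3d,0xdd,0xd2,0x9b}
#4 dst[0x06+4] := {0xac,0x35,0xaf,0xf6}
#5 dst[0x0e+2] := {0xaf,0xf6}
query mem[0x0f]=0xf6, mem[0x0b]=0xf8, mem[0x00]=0x3d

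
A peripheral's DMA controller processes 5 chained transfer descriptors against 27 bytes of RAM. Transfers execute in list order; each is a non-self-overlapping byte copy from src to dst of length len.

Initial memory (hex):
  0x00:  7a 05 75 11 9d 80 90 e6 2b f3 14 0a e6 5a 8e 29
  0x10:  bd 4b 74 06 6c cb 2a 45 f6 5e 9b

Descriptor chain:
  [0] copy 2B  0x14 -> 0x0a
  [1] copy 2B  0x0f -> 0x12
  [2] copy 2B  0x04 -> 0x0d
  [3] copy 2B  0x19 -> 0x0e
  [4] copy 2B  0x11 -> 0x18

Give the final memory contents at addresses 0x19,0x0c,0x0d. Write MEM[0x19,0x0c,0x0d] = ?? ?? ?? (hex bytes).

MEM[0x19,0x0c,0x0d] = 29 e6 9d

[0] 0x14->0x0a len=2 : 6c cb
[1] 0x0f->0x12 len=2 : 29 bd
[2] 0x04->0x0d len=2 : 9d 80
[3] 0x19->0x0e len=2 : 5e 9b
[4] 0x11->0x18 len=2 : 4b 29
query mem[0x19]=0x29, mem[0x0c]=0xe6, mem[0x0d]=0x9d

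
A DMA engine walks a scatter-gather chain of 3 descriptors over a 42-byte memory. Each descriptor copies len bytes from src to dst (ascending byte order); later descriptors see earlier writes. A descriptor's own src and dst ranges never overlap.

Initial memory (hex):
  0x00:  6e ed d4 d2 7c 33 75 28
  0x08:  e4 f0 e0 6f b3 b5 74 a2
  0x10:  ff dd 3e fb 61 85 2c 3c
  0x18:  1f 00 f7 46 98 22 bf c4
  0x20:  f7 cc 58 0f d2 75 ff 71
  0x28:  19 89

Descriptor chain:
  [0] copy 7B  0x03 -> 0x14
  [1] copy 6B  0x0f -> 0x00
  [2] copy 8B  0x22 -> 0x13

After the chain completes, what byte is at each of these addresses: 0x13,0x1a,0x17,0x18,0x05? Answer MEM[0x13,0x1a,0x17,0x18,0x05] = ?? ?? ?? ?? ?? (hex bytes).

  after D0: wrote 7B at 0x14 = d27c337528e4f0
  after D1: wrote 6B at 0x00 = a2ffdd3efbd2
  after D2: wrote 8B at 0x13 = 580fd275ff711989
query mem[0x13]=0x58, mem[0x1a]=0x89, mem[0x17]=0xff, mem[0x18]=0x71, mem[0x05]=0xd2

MEM[0x13,0x1a,0x17,0x18,0x05] = 58 89 ff 71 d2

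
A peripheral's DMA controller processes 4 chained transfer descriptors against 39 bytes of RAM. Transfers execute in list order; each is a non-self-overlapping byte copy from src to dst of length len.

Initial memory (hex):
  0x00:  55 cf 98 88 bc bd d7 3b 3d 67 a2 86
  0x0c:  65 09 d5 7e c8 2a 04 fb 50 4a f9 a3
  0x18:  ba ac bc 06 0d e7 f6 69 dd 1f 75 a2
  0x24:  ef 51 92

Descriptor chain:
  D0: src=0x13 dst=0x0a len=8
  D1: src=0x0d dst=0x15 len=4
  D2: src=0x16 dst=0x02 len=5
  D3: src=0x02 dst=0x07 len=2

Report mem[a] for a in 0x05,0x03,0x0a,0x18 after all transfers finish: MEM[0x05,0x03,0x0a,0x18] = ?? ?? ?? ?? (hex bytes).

[0] 0x13->0x0a len=8 : fb 50 4a f9 a3 ba ac bc
[1] 0x0d->0x15 len=4 : f9 a3 ba ac
[2] 0x16->0x02 len=5 : a3 ba ac ac bc
[3] 0x02->0x07 len=2 : a3 ba
query mem[0x05]=0xac, mem[0x03]=0xba, mem[0x0a]=0xfb, mem[0x18]=0xac

MEM[0x05,0x03,0x0a,0x18] = ac ba fb ac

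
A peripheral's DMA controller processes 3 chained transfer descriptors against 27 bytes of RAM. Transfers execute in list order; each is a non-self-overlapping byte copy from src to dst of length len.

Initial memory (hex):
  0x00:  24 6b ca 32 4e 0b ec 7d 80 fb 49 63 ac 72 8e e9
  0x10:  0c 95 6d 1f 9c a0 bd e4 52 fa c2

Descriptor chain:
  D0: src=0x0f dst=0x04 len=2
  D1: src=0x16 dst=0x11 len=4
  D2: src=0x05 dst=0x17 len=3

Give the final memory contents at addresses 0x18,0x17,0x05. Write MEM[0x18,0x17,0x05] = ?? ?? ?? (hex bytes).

MEM[0x18,0x17,0x05] = ec 0c 0c

[0] 0x0f->0x04 len=2 : e9 0c
[1] 0x16->0x11 len=4 : bd e4 52 fa
[2] 0x05->0x17 len=3 : 0c ec 7d
query mem[0x18]=0xec, mem[0x17]=0x0c, mem[0x05]=0x0c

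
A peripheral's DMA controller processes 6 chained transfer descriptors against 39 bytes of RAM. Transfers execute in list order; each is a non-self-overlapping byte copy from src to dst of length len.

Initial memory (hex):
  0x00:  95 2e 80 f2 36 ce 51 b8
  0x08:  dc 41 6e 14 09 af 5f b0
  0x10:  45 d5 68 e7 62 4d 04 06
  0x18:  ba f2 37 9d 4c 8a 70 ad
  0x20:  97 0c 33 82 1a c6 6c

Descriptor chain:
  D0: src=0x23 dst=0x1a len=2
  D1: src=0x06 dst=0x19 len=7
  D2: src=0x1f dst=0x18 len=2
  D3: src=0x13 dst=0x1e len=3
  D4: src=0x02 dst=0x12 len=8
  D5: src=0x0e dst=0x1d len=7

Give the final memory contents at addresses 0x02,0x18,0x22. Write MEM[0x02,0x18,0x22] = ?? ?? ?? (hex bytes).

#0 dst[0x1a+2] := {0x82,0x1a}
#1 dst[0x19+7] := {0x51,0xb8,0xdc,0x41,0x6e,0x14,0x09}
#2 dst[0x18+2] := {0x09,0x97}
#3 dst[0x1e+3] := {0xe7,0x62,0x4d}
#4 dst[0x12+8] := {0x80,0xf2,0x36,0xce,0x51,0xb8,0xdc,0x41}
#5 dst[0x1d+7] := {0x5f,0xb0,0x45,0xd5,0x80,0xf2,0x36}
query mem[0x02]=0x80, mem[0x18]=0xdc, mem[0x22]=0xf2

MEM[0x02,0x18,0x22] = 80 dc f2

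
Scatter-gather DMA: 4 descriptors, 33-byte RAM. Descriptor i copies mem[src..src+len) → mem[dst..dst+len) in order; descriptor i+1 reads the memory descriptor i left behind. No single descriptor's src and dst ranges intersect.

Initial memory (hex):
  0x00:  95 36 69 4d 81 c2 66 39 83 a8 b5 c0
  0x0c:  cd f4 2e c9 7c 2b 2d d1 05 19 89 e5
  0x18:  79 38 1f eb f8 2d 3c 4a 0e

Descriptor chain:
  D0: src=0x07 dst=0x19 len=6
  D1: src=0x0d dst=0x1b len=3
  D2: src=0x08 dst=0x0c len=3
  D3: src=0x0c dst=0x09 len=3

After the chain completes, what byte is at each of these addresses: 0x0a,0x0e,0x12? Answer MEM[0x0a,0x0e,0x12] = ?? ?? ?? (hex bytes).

#0 dst[0x19+6] := {0x39,0x83,0xa8,0xb5,0xc0,0xcd}
#1 dst[0x1b+3] := {0xf4,0x2e,0xc9}
#2 dst[0x0c+3] := {0x83,0xa8,0xb5}
#3 dst[0x09+3] := {0x83,0xa8,0xb5}
query mem[0x0a]=0xa8, mem[0x0e]=0xb5, mem[0x12]=0x2d

MEM[0x0a,0x0e,0x12] = a8 b5 2d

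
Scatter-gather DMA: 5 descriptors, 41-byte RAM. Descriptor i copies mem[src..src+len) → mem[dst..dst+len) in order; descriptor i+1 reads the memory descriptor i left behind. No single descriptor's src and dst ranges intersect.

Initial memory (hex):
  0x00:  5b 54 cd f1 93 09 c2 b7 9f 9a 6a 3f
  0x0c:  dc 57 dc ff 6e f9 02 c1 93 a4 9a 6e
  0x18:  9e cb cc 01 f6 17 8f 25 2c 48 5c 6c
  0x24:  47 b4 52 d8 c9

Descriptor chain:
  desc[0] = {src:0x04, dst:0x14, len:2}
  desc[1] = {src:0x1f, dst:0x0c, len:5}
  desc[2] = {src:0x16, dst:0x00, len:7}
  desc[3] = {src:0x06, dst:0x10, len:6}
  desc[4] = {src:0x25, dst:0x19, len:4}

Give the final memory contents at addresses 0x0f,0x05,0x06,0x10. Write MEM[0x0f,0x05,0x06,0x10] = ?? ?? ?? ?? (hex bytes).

#0 dst[0x14+2] := {0x93,0x09}
#1 dst[0x0c+5] := {0x25,0x2c,0x48,0x5c,0x6c}
#2 dst[0x00+7] := {0x9a,0x6e,0x9e,0xcb,0xcc,0x01,0xf6}
#3 dst[0x10+6] := {0xf6,0xb7,0x9f,0x9a,0x6a,0x3f}
#4 dst[0x19+4] := {0xb4,0x52,0xd8,0xc9}
query mem[0x0f]=0x5c, mem[0x05]=0x01, mem[0x06]=0xf6, mem[0x10]=0xf6

MEM[0x0f,0x05,0x06,0x10] = 5c 01 f6 f6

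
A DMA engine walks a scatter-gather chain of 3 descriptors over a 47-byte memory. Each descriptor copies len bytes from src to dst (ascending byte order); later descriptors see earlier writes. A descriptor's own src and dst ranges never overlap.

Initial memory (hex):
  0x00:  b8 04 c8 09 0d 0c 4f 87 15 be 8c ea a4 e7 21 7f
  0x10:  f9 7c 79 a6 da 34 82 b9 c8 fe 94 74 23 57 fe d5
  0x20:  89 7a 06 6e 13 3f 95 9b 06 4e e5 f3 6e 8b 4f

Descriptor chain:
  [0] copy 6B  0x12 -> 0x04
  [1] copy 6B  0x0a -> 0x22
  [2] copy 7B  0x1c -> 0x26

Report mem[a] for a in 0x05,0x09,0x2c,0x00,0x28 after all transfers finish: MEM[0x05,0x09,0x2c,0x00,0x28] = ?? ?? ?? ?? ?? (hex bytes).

MEM[0x05,0x09,0x2c,0x00,0x28] = a6 b9 8c b8 fe

#0 dst[0x04+6] := {0x79,0xa6,0xda,0x34,0x82,0xb9}
#1 dst[0x22+6] := {0x8c,0xea,0xa4,0xe7,0x21,0x7f}
#2 dst[0x26+7] := {0x23,0x57,0xfe,0xd5,0x89,0x7a,0x8c}
query mem[0x05]=0xa6, mem[0x09]=0xb9, mem[0x2c]=0x8c, mem[0x00]=0xb8, mem[0x28]=0xfe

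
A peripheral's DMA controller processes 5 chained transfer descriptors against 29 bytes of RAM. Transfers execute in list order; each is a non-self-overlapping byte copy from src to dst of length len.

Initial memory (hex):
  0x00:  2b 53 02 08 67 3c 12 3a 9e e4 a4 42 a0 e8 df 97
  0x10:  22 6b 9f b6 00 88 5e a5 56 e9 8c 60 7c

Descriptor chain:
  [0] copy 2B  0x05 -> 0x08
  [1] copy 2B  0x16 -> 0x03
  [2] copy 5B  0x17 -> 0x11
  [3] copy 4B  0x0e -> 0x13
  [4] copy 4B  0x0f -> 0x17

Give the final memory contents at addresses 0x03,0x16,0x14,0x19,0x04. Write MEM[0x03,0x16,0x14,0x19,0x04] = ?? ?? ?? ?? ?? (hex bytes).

  after D0: wrote 2B at 0x08 = 3c12
  after D1: wrote 2B at 0x03 = 5ea5
  after D2: wrote 5B at 0x11 = a556e98c60
  after D3: wrote 4B at 0x13 = df9722a5
  after D4: wrote 4B at 0x17 = 9722a556
query mem[0x03]=0x5e, mem[0x16]=0xa5, mem[0x14]=0x97, mem[0x19]=0xa5, mem[0x04]=0xa5

MEM[0x03,0x16,0x14,0x19,0x04] = 5e a5 97 a5 a5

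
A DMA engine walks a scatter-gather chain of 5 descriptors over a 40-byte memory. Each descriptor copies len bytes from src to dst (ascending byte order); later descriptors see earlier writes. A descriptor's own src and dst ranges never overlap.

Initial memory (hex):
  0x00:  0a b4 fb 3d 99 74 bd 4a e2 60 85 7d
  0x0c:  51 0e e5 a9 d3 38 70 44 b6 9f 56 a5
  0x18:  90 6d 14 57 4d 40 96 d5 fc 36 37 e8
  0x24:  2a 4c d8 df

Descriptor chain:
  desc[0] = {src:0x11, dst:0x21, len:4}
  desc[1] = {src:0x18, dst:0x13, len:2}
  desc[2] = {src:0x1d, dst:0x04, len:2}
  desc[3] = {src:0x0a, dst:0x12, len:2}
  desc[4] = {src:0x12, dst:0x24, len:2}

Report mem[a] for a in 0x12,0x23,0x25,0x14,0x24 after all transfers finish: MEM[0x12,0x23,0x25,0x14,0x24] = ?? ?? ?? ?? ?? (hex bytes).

MEM[0x12,0x23,0x25,0x14,0x24] = 85 44 7d 6d 85

  after D0: wrote 4B at 0x21 = 387044b6
  after D1: wrote 2B at 0x13 = 906d
  after D2: wrote 2B at 0x04 = 4096
  after D3: wrote 2B at 0x12 = 857d
  after D4: wrote 2B at 0x24 = 857d
query mem[0x12]=0x85, mem[0x23]=0x44, mem[0x25]=0x7d, mem[0x14]=0x6d, mem[0x24]=0x85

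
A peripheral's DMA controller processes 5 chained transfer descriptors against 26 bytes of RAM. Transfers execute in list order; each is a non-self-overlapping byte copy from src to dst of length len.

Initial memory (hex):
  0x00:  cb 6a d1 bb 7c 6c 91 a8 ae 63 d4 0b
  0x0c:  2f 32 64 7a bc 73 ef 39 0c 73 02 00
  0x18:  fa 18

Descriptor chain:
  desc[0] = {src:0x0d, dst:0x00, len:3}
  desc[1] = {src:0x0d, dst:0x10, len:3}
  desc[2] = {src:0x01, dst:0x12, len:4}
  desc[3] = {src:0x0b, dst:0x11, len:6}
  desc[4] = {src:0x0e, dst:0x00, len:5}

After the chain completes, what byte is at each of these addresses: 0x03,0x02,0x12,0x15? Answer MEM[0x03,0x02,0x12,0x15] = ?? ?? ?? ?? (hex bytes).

#0 dst[0x00+3] := {0x32,0x64,0x7a}
#1 dst[0x10+3] := {0x32,0x64,0x7a}
#2 dst[0x12+4] := {0x64,0x7a,0xbb,0x7c}
#3 dst[0x11+6] := {0x0b,0x2f,0x32,0x64,0x7a,0x32}
#4 dst[0x00+5] := {0x64,0x7a,0x32,0x0b,0x2f}
query mem[0x03]=0x0b, mem[0x02]=0x32, mem[0x12]=0x2f, mem[0x15]=0x7a

MEM[0x03,0x02,0x12,0x15] = 0b 32 2f 7a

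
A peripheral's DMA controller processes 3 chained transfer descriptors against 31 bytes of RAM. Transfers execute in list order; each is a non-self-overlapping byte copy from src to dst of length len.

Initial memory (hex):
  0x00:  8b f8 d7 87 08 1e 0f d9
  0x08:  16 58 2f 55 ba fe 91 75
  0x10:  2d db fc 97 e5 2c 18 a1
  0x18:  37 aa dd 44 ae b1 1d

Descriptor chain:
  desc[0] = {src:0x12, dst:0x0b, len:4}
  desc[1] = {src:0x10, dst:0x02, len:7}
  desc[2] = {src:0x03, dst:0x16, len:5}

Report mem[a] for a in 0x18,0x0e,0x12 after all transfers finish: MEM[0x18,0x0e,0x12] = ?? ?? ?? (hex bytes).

MEM[0x18,0x0e,0x12] = 97 2c fc

#0 dst[0x0b+4] := {0xfc,0x97,0xe5,0x2c}
#1 dst[0x02+7] := {0x2d,0xdb,0xfc,0x97,0xe5,0x2c,0x18}
#2 dst[0x16+5] := {0xdb,0xfc,0x97,0xe5,0x2c}
query mem[0x18]=0x97, mem[0x0e]=0x2c, mem[0x12]=0xfc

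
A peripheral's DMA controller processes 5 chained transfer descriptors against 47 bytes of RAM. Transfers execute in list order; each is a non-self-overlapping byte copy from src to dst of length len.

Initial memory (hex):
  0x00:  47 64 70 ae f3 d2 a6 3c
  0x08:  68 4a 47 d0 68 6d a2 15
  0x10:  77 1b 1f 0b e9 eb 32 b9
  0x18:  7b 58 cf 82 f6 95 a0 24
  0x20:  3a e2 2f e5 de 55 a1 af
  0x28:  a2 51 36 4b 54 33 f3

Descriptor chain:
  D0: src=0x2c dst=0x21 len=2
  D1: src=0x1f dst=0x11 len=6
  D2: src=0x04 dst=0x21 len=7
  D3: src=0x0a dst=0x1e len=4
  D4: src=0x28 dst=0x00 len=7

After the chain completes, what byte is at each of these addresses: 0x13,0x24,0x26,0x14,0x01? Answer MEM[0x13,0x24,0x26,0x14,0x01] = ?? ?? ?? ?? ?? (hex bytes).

MEM[0x13,0x24,0x26,0x14,0x01] = 54 3c 4a 33 51

[0] 0x2c->0x21 len=2 : 54 33
[1] 0x1f->0x11 len=6 : 24 3a 54 33 e5 de
[2] 0x04->0x21 len=7 : f3 d2 a6 3c 68 4a 47
[3] 0x0a->0x1e len=4 : 47 d0 68 6d
[4] 0x28->0x00 len=7 : a2 51 36 4b 54 33 f3
query mem[0x13]=0x54, mem[0x24]=0x3c, mem[0x26]=0x4a, mem[0x14]=0x33, mem[0x01]=0x51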